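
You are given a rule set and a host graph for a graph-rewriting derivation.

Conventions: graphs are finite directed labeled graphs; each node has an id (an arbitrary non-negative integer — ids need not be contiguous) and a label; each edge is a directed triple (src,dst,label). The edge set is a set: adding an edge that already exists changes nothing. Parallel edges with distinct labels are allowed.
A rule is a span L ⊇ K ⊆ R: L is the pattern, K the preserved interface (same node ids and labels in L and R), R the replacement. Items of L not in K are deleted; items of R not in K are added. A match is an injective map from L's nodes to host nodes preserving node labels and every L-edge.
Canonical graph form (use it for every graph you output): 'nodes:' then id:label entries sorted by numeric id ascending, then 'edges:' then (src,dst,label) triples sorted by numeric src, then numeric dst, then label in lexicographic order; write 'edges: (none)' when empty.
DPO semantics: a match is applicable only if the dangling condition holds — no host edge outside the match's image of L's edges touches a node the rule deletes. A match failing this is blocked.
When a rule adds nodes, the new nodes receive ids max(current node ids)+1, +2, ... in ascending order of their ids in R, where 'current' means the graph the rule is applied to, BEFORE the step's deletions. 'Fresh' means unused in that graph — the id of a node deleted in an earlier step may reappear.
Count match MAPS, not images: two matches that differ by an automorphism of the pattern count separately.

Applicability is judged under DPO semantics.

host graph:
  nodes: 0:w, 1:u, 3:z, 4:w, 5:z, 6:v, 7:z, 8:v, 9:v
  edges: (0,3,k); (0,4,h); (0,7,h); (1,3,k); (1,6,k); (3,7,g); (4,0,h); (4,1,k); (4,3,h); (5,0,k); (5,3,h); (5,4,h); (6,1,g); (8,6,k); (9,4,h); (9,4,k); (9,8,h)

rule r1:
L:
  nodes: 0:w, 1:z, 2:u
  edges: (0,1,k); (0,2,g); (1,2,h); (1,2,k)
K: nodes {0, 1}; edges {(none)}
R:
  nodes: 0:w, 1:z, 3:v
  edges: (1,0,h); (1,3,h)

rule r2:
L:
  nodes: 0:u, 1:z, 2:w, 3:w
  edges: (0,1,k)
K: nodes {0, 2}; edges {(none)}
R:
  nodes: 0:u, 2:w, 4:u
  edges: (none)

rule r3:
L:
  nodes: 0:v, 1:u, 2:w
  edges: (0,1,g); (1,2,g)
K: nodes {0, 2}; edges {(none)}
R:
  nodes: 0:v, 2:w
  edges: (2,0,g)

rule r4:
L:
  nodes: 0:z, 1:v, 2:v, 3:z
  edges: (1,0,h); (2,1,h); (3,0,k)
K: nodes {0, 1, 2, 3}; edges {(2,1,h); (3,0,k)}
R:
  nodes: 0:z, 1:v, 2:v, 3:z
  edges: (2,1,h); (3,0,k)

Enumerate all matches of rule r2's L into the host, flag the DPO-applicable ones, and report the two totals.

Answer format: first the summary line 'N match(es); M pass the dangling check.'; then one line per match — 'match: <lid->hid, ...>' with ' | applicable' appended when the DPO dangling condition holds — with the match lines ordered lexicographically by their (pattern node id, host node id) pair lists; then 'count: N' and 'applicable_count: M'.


2 match(es); 0 pass the dangling check.
match: 0->1, 1->3, 2->0, 3->4
match: 0->1, 1->3, 2->4, 3->0
count: 2
applicable_count: 0


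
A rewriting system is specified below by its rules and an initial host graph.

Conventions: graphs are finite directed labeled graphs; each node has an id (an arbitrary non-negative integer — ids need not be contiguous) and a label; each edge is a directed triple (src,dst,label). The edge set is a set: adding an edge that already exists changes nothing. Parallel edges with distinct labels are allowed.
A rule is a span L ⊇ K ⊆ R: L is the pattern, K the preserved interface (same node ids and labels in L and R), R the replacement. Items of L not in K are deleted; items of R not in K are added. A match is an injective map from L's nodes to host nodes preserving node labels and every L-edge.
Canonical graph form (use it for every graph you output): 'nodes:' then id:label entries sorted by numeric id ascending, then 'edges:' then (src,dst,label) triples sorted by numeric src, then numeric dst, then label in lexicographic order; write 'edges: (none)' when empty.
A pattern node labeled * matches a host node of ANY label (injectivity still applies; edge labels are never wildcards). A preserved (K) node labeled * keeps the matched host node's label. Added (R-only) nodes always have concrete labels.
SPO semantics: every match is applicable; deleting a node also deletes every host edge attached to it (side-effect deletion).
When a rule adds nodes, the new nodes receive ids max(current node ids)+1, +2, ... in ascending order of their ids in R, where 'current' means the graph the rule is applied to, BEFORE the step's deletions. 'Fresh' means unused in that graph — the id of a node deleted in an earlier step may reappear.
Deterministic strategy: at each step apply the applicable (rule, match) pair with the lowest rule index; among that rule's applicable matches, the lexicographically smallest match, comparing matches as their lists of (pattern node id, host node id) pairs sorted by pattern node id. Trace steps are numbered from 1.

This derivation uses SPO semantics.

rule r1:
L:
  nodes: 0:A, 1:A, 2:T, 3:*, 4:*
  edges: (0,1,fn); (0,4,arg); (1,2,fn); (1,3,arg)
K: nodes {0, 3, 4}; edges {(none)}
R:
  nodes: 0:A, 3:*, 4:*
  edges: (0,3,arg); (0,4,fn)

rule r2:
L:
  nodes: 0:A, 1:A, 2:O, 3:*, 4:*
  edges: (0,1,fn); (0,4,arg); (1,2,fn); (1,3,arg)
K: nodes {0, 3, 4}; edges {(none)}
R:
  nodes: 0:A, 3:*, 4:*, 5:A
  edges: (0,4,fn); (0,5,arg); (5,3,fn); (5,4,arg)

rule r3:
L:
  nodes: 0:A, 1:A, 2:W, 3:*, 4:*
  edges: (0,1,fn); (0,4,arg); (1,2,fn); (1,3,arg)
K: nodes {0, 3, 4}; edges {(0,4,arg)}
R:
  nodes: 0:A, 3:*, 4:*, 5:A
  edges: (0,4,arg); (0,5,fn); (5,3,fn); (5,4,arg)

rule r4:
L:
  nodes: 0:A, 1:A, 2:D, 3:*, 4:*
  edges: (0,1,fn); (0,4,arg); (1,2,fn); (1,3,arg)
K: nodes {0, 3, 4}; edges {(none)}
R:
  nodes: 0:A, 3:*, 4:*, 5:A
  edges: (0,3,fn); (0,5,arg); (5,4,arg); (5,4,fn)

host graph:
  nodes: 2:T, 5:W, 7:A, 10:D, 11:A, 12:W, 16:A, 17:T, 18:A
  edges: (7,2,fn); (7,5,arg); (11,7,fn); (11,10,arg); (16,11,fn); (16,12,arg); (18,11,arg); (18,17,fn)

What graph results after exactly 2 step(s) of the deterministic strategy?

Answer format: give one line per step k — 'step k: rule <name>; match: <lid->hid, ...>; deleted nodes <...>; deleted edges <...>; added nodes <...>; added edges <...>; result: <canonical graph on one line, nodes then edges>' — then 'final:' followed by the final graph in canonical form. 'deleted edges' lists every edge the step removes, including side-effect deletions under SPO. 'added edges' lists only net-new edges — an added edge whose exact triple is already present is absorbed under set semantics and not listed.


step 1: rule r1; match: 0->11, 1->7, 2->2, 3->5, 4->10; deleted nodes 2, 7; deleted edges (7,2,fn); (7,5,arg); (11,7,fn); (11,10,arg); added nodes (none); added edges (11,5,arg); (11,10,fn); result: nodes: 5:W, 10:D, 11:A, 12:W, 16:A, 17:T, 18:A edges: (11,5,arg); (11,10,fn); (16,11,fn); (16,12,arg); (18,11,arg); (18,17,fn)
step 2: rule r4; match: 0->16, 1->11, 2->10, 3->5, 4->12; deleted nodes 10, 11; deleted edges (11,5,arg); (11,10,fn); (16,11,fn); (16,12,arg); (18,11,arg); added nodes 19; added edges (16,5,fn); (16,19,arg); (19,12,arg); (19,12,fn); result: nodes: 5:W, 12:W, 16:A, 17:T, 18:A, 19:A edges: (16,5,fn); (16,19,arg); (18,17,fn); (19,12,arg); (19,12,fn)
final:
nodes: 5:W, 12:W, 16:A, 17:T, 18:A, 19:A
edges: (16,5,fn); (16,19,arg); (18,17,fn); (19,12,arg); (19,12,fn)


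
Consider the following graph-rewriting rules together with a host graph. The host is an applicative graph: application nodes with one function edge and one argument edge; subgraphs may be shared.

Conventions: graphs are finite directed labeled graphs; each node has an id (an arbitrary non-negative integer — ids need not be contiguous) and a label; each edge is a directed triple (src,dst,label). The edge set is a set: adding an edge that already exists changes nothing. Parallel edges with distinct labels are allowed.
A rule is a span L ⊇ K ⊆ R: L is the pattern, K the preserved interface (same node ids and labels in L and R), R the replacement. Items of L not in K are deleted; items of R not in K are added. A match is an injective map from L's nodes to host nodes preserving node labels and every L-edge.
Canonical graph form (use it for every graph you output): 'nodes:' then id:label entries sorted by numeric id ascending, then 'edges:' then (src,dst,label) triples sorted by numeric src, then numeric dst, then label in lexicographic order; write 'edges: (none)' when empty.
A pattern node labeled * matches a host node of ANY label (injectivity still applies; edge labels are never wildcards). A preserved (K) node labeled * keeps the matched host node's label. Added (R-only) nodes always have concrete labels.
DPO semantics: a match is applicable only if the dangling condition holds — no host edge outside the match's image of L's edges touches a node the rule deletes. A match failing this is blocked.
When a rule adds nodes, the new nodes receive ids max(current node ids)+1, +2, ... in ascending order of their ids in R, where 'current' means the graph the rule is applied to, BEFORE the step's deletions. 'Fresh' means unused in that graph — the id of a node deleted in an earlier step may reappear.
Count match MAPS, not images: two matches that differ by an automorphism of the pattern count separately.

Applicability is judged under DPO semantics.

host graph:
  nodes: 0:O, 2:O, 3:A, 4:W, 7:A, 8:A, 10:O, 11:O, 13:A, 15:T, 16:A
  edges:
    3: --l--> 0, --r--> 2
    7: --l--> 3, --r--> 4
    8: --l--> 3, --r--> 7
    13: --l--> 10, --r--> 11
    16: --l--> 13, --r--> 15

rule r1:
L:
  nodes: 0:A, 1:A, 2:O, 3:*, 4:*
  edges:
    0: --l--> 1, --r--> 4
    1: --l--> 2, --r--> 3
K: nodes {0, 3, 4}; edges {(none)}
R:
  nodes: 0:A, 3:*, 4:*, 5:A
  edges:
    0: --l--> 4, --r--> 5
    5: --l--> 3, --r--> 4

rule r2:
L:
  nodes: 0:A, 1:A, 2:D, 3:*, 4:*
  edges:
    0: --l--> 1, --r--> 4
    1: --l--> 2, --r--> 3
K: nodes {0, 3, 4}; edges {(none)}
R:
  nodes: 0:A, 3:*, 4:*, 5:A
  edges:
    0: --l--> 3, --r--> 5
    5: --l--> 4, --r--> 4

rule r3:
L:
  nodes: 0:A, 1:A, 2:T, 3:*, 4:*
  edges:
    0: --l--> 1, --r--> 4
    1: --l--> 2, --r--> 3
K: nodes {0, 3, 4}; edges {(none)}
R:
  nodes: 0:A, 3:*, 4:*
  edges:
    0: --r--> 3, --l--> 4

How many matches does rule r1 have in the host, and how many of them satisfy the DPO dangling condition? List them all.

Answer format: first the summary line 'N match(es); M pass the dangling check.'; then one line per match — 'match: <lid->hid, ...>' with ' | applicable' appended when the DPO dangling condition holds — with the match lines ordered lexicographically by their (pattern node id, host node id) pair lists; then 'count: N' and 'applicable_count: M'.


3 match(es); 1 pass the dangling check.
match: 0->7, 1->3, 2->0, 3->2, 4->4
match: 0->8, 1->3, 2->0, 3->2, 4->7
match: 0->16, 1->13, 2->10, 3->11, 4->15 | applicable
count: 3
applicable_count: 1


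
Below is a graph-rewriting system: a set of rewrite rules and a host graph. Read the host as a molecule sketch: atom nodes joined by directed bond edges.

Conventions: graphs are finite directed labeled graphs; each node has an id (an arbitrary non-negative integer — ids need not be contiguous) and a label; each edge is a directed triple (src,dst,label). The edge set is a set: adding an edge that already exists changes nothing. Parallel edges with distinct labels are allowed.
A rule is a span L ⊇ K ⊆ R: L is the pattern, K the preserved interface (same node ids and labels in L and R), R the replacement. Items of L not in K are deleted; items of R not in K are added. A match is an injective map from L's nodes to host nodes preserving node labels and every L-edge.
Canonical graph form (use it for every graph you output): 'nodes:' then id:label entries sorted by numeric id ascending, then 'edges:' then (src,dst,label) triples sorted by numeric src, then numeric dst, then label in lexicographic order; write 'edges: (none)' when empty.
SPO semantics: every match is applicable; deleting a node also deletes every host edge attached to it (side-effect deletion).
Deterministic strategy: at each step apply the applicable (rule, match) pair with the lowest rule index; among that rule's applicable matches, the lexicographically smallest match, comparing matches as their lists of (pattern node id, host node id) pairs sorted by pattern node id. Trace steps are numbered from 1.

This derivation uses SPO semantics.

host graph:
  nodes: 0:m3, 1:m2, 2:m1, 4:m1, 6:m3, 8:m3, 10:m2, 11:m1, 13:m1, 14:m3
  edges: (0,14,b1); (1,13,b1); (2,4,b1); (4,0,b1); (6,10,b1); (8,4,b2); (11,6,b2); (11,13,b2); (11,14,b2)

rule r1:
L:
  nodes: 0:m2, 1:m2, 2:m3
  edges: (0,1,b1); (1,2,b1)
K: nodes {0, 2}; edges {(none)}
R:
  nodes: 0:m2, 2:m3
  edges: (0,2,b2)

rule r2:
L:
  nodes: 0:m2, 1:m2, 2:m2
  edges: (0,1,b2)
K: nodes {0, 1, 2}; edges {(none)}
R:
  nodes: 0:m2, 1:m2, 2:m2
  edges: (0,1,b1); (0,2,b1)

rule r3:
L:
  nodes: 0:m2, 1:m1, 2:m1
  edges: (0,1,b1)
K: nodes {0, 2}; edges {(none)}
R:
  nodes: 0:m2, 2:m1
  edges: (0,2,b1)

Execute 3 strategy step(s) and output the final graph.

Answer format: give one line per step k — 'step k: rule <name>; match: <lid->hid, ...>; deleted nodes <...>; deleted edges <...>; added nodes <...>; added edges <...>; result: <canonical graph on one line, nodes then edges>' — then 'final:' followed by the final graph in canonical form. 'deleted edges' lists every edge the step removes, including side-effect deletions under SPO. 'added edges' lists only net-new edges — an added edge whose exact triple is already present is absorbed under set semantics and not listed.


step 1: rule r3; match: 0->1, 1->13, 2->2; deleted nodes 13; deleted edges (1,13,b1); (11,13,b2); added nodes (none); added edges (1,2,b1); result: nodes: 0:m3, 1:m2, 2:m1, 4:m1, 6:m3, 8:m3, 10:m2, 11:m1, 14:m3 edges: (0,14,b1); (1,2,b1); (2,4,b1); (4,0,b1); (6,10,b1); (8,4,b2); (11,6,b2); (11,14,b2)
step 2: rule r3; match: 0->1, 1->2, 2->4; deleted nodes 2; deleted edges (1,2,b1); (2,4,b1); added nodes (none); added edges (1,4,b1); result: nodes: 0:m3, 1:m2, 4:m1, 6:m3, 8:m3, 10:m2, 11:m1, 14:m3 edges: (0,14,b1); (1,4,b1); (4,0,b1); (6,10,b1); (8,4,b2); (11,6,b2); (11,14,b2)
step 3: rule r3; match: 0->1, 1->4, 2->11; deleted nodes 4; deleted edges (1,4,b1); (4,0,b1); (8,4,b2); added nodes (none); added edges (1,11,b1); result: nodes: 0:m3, 1:m2, 6:m3, 8:m3, 10:m2, 11:m1, 14:m3 edges: (0,14,b1); (1,11,b1); (6,10,b1); (11,6,b2); (11,14,b2)
final:
nodes: 0:m3, 1:m2, 6:m3, 8:m3, 10:m2, 11:m1, 14:m3
edges: (0,14,b1); (1,11,b1); (6,10,b1); (11,6,b2); (11,14,b2)


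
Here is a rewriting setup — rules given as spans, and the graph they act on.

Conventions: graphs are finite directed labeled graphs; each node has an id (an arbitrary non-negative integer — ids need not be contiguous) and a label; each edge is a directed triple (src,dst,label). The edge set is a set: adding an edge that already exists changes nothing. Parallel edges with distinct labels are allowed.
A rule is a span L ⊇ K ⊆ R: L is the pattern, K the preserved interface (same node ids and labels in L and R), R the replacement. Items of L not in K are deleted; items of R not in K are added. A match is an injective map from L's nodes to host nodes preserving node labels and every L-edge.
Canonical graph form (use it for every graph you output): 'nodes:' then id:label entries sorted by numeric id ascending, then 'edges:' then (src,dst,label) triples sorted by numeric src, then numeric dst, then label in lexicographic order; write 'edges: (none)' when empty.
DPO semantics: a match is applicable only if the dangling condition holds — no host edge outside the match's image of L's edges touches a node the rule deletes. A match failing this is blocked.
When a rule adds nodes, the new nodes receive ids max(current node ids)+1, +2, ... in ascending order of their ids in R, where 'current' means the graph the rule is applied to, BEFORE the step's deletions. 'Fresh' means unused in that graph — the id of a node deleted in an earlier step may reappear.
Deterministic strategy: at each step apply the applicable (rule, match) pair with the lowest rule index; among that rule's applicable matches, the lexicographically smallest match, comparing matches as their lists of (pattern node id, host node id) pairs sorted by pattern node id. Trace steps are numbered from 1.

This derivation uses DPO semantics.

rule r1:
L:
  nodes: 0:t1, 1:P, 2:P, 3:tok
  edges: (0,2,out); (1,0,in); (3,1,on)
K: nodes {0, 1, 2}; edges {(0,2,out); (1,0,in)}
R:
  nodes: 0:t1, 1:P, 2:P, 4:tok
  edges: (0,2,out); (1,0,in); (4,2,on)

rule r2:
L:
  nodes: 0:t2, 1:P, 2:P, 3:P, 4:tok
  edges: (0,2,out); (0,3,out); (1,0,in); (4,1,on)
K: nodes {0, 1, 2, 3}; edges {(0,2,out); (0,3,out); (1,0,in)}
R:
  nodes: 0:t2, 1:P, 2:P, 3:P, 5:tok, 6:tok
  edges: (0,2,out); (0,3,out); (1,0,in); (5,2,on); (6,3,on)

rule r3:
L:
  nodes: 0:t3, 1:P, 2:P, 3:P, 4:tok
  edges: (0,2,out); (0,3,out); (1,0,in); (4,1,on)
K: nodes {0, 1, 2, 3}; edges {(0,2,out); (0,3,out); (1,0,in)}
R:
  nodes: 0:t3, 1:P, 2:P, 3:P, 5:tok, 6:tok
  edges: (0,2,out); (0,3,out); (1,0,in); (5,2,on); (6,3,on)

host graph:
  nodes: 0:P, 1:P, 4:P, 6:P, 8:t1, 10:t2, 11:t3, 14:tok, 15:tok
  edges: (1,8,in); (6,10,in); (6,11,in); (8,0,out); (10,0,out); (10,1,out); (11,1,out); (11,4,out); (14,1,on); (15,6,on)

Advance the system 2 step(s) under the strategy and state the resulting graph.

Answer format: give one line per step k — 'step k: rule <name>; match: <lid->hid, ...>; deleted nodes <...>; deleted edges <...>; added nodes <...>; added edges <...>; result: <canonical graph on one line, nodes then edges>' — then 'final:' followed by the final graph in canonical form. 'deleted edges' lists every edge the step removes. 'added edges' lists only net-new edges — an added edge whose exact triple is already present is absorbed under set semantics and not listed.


step 1: rule r1; match: 0->8, 1->1, 2->0, 3->14; deleted nodes 14; deleted edges (14,1,on); added nodes 16; added edges (16,0,on); result: nodes: 0:P, 1:P, 4:P, 6:P, 8:t1, 10:t2, 11:t3, 15:tok, 16:tok edges: (1,8,in); (6,10,in); (6,11,in); (8,0,out); (10,0,out); (10,1,out); (11,1,out); (11,4,out); (15,6,on); (16,0,on)
step 2: rule r2; match: 0->10, 1->6, 2->0, 3->1, 4->15; deleted nodes 15; deleted edges (15,6,on); added nodes 17, 18; added edges (17,0,on); (18,1,on); result: nodes: 0:P, 1:P, 4:P, 6:P, 8:t1, 10:t2, 11:t3, 16:tok, 17:tok, 18:tok edges: (1,8,in); (6,10,in); (6,11,in); (8,0,out); (10,0,out); (10,1,out); (11,1,out); (11,4,out); (16,0,on); (17,0,on); (18,1,on)
final:
nodes: 0:P, 1:P, 4:P, 6:P, 8:t1, 10:t2, 11:t3, 16:tok, 17:tok, 18:tok
edges: (1,8,in); (6,10,in); (6,11,in); (8,0,out); (10,0,out); (10,1,out); (11,1,out); (11,4,out); (16,0,on); (17,0,on); (18,1,on)


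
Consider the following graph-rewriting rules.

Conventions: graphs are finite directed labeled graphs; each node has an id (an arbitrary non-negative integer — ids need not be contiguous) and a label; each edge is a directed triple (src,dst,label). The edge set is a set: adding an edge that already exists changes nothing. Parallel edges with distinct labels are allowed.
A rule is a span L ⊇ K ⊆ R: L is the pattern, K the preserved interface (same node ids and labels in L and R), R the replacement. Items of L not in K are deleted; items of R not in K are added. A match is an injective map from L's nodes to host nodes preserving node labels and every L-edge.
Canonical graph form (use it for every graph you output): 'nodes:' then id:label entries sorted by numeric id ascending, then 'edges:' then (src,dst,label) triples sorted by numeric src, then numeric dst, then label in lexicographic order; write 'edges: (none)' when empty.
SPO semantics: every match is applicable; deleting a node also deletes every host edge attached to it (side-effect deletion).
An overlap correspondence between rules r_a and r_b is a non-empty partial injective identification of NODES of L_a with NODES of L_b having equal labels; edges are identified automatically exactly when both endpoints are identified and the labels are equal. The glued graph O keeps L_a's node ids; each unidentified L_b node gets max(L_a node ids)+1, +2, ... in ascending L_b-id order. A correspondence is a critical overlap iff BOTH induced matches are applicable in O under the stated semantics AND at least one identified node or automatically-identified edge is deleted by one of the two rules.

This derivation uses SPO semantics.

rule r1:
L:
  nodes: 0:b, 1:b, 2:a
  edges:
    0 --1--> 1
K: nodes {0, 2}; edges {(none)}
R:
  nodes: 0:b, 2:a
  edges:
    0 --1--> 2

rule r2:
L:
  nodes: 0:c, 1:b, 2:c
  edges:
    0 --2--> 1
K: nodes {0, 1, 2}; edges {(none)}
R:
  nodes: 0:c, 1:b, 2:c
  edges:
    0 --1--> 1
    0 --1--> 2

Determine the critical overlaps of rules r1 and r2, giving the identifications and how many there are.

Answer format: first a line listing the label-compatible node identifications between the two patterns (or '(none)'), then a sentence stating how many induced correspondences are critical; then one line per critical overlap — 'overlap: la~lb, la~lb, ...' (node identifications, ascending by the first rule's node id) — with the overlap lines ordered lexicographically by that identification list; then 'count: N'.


label-compatible node identifications between L(r1) and L(r2): 0~1, 1~1
1 of the induced correspondences is a critical overlap of r1 and r2.
overlap: 1~1
count: 1


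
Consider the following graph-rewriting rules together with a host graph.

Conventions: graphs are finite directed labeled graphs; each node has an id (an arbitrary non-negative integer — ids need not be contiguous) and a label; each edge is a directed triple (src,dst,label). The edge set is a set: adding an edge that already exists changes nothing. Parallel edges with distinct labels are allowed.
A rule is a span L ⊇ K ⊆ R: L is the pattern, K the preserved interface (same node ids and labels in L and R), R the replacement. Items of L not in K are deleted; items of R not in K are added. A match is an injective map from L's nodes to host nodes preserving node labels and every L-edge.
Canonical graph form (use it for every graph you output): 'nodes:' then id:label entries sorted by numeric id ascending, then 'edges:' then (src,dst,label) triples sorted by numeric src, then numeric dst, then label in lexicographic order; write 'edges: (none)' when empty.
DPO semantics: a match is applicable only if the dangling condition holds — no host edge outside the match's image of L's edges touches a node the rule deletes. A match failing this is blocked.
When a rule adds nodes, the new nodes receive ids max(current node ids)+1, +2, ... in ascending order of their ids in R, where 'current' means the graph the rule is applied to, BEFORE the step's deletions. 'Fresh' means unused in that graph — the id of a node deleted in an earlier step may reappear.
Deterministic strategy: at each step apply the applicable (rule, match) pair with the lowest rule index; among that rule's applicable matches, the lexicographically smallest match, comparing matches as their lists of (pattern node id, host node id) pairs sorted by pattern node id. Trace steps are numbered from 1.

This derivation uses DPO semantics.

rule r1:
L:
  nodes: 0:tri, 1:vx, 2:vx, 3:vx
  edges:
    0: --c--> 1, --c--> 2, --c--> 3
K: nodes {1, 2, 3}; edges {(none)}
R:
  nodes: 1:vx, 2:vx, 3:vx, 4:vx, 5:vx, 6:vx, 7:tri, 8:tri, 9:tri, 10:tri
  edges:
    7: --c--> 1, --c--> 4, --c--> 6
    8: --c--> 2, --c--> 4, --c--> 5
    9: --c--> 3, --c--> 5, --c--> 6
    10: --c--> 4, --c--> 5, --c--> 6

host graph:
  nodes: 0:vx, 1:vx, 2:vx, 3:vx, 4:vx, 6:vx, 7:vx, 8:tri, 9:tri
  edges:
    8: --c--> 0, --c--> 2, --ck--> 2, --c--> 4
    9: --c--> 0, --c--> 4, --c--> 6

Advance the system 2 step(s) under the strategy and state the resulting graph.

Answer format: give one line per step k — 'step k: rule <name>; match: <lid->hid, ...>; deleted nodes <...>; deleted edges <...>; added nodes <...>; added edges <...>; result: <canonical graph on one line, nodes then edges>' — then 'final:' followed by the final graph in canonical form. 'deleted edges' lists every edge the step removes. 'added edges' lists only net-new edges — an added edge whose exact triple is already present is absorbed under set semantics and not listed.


step 1: rule r1; match: 0->9, 1->0, 2->4, 3->6; deleted nodes 9; deleted edges (9,0,c); (9,4,c); (9,6,c); added nodes 10, 11, 12, 13, 14, 15, 16; added edges (13,0,c); (13,10,c); (13,12,c); (14,4,c); (14,10,c); (14,11,c); (15,6,c); (15,11,c); (15,12,c); (16,10,c); (16,11,c); (16,12,c); result: nodes: 0:vx, 1:vx, 2:vx, 3:vx, 4:vx, 6:vx, 7:vx, 8:tri, 10:vx, 11:vx, 12:vx, 13:tri, 14:tri, 15:tri, 16:tri edges: (8,0,c); (8,2,c); (8,2,ck); (8,4,c); (13,0,c); (13,10,c); (13,12,c); (14,4,c); (14,10,c); (14,11,c); (15,6,c); (15,11,c); (15,12,c); (16,10,c); (16,11,c); (16,12,c)
step 2: rule r1; match: 0->13, 1->0, 2->10, 3->12; deleted nodes 13; deleted edges (13,0,c); (13,10,c); (13,12,c); added nodes 17, 18, 19, 20, 21, 22, 23; added edges (20,0,c); (20,17,c); (20,19,c); (21,10,c); (21,17,c); (21,18,c); (22,12,c); (22,18,c); (22,19,c); (23,17,c); (23,18,c); (23,19,c); result: nodes: 0:vx, 1:vx, 2:vx, 3:vx, 4:vx, 6:vx, 7:vx, 8:tri, 10:vx, 11:vx, 12:vx, 14:tri, 15:tri, 16:tri, 17:vx, 18:vx, 19:vx, 20:tri, 21:tri, 22:tri, 23:tri edges: (8,0,c); (8,2,c); (8,2,ck); (8,4,c); (14,4,c); (14,10,c); (14,11,c); (15,6,c); (15,11,c); (15,12,c); (16,10,c); (16,11,c); (16,12,c); (20,0,c); (20,17,c); (20,19,c); (21,10,c); (21,17,c); (21,18,c); (22,12,c); (22,18,c); (22,19,c); (23,17,c); (23,18,c); (23,19,c)
final:
nodes: 0:vx, 1:vx, 2:vx, 3:vx, 4:vx, 6:vx, 7:vx, 8:tri, 10:vx, 11:vx, 12:vx, 14:tri, 15:tri, 16:tri, 17:vx, 18:vx, 19:vx, 20:tri, 21:tri, 22:tri, 23:tri
edges: (8,0,c); (8,2,c); (8,2,ck); (8,4,c); (14,4,c); (14,10,c); (14,11,c); (15,6,c); (15,11,c); (15,12,c); (16,10,c); (16,11,c); (16,12,c); (20,0,c); (20,17,c); (20,19,c); (21,10,c); (21,17,c); (21,18,c); (22,12,c); (22,18,c); (22,19,c); (23,17,c); (23,18,c); (23,19,c)


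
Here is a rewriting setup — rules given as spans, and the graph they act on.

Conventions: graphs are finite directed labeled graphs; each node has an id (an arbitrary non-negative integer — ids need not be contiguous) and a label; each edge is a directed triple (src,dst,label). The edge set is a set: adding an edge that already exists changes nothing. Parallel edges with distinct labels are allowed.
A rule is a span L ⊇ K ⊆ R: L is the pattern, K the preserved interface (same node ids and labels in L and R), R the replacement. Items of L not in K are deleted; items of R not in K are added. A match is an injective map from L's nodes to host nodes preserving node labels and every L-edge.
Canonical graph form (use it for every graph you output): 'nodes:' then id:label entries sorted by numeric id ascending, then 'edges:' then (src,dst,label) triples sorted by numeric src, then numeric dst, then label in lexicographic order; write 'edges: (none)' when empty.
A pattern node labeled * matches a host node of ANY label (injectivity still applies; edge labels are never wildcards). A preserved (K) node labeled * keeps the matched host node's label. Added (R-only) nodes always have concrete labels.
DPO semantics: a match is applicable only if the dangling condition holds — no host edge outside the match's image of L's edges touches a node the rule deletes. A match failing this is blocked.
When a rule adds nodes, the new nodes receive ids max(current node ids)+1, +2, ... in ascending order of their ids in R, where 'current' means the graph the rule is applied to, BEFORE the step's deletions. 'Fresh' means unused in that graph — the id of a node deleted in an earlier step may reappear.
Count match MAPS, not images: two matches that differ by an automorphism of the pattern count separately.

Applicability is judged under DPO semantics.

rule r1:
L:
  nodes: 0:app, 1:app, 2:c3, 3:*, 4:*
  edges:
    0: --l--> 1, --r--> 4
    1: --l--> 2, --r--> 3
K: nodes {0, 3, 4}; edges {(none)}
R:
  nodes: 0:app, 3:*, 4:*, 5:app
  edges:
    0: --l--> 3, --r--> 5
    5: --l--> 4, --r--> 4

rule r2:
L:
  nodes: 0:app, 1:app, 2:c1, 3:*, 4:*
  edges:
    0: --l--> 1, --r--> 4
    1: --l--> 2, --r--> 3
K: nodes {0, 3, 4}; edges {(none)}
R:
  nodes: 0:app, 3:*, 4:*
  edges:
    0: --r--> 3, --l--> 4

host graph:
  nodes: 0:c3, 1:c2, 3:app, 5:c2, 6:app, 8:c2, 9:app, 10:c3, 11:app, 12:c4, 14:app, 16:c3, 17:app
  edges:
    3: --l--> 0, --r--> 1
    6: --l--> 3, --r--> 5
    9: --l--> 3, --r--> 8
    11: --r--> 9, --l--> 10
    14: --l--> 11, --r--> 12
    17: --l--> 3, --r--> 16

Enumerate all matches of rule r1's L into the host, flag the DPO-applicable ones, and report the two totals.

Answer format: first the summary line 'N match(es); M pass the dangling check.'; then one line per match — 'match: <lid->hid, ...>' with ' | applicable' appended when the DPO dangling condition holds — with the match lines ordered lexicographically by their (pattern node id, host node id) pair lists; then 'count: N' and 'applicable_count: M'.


4 match(es); 1 pass the dangling check.
match: 0->6, 1->3, 2->0, 3->1, 4->5
match: 0->9, 1->3, 2->0, 3->1, 4->8
match: 0->14, 1->11, 2->10, 3->9, 4->12 | applicable
match: 0->17, 1->3, 2->0, 3->1, 4->16
count: 4
applicable_count: 1


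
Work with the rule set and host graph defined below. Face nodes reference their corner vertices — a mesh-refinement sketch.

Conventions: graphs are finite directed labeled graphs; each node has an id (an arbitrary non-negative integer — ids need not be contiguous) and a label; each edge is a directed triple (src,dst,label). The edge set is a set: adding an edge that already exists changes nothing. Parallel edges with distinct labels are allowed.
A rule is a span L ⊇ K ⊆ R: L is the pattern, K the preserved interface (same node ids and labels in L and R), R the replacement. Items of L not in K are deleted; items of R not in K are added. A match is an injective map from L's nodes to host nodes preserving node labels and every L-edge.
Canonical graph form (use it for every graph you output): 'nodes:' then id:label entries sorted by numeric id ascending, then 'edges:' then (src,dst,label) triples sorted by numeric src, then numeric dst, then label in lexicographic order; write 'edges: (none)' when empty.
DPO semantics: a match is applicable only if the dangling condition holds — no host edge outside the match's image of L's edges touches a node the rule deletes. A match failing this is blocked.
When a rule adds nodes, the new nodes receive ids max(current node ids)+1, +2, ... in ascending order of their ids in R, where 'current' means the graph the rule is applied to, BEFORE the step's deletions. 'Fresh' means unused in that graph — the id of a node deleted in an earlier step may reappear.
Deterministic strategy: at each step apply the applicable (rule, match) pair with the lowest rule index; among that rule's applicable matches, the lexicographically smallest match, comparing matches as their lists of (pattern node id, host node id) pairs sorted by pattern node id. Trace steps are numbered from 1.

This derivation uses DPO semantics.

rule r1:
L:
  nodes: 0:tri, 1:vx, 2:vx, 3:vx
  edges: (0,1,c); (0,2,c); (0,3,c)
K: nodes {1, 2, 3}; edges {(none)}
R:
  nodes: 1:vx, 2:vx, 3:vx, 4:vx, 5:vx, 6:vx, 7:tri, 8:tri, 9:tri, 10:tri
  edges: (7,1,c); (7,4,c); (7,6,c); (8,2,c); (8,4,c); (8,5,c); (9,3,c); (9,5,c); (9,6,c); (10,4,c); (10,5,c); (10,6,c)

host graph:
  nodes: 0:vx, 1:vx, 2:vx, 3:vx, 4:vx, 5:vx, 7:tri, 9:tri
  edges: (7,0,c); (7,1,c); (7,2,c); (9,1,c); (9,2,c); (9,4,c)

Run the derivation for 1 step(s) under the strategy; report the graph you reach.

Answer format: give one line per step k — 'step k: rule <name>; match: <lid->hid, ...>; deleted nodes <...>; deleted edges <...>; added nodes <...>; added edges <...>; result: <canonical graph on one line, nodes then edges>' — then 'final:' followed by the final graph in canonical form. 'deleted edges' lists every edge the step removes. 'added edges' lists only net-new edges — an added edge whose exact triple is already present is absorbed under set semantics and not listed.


step 1: rule r1; match: 0->7, 1->0, 2->1, 3->2; deleted nodes 7; deleted edges (7,0,c); (7,1,c); (7,2,c); added nodes 10, 11, 12, 13, 14, 15, 16; added edges (13,0,c); (13,10,c); (13,12,c); (14,1,c); (14,10,c); (14,11,c); (15,2,c); (15,11,c); (15,12,c); (16,10,c); (16,11,c); (16,12,c); result: nodes: 0:vx, 1:vx, 2:vx, 3:vx, 4:vx, 5:vx, 9:tri, 10:vx, 11:vx, 12:vx, 13:tri, 14:tri, 15:tri, 16:tri edges: (9,1,c); (9,2,c); (9,4,c); (13,0,c); (13,10,c); (13,12,c); (14,1,c); (14,10,c); (14,11,c); (15,2,c); (15,11,c); (15,12,c); (16,10,c); (16,11,c); (16,12,c)
final:
nodes: 0:vx, 1:vx, 2:vx, 3:vx, 4:vx, 5:vx, 9:tri, 10:vx, 11:vx, 12:vx, 13:tri, 14:tri, 15:tri, 16:tri
edges: (9,1,c); (9,2,c); (9,4,c); (13,0,c); (13,10,c); (13,12,c); (14,1,c); (14,10,c); (14,11,c); (15,2,c); (15,11,c); (15,12,c); (16,10,c); (16,11,c); (16,12,c)


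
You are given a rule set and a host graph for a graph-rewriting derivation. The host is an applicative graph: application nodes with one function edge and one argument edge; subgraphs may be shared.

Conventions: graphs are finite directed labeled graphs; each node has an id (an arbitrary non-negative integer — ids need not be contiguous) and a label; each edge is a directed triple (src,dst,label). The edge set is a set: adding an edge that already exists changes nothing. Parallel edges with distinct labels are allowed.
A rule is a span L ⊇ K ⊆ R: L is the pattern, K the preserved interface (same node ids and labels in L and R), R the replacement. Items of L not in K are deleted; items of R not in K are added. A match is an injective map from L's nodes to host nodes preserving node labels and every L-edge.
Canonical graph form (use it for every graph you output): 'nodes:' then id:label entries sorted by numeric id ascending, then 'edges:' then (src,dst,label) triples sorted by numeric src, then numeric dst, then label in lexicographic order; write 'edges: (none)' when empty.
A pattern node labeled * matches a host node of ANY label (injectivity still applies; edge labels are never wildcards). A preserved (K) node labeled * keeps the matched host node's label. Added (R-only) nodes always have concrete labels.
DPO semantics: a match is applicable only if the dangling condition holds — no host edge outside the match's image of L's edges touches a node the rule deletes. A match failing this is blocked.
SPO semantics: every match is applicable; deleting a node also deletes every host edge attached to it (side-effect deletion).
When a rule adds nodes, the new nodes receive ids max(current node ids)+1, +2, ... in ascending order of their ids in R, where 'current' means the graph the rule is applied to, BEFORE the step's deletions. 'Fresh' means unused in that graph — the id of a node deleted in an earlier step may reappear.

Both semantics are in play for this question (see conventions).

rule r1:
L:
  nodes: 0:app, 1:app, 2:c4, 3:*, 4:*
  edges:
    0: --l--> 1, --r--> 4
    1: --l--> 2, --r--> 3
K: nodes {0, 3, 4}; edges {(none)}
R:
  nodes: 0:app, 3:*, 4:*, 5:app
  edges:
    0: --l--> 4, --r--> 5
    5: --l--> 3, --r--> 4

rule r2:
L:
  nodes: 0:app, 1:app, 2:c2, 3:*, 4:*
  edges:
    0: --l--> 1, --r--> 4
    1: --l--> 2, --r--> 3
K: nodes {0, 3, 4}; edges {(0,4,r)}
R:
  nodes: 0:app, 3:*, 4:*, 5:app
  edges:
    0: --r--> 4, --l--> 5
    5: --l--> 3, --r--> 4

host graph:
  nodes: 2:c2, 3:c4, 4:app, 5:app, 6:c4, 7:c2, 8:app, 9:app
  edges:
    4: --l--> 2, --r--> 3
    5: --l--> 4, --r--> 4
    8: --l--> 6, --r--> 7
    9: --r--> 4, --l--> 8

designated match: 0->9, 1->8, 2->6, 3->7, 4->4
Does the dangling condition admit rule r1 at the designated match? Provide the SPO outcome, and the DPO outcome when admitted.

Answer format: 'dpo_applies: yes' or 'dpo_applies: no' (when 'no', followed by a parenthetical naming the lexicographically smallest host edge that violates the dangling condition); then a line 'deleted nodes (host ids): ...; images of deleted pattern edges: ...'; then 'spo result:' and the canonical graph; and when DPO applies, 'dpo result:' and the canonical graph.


dpo_applies: yes
deleted nodes (host ids): 6, 8; images of deleted pattern edges: (8,6,l); (8,7,r); (9,4,r); (9,8,l)
spo result:
nodes: 2:c2, 3:c4, 4:app, 5:app, 7:c2, 9:app, 10:app
edges: (4,2,l); (4,3,r); (5,4,l); (5,4,r); (9,4,l); (9,10,r); (10,4,r); (10,7,l)
dpo result:
nodes: 2:c2, 3:c4, 4:app, 5:app, 7:c2, 9:app, 10:app
edges: (4,2,l); (4,3,r); (5,4,l); (5,4,r); (9,4,l); (9,10,r); (10,4,r); (10,7,l)


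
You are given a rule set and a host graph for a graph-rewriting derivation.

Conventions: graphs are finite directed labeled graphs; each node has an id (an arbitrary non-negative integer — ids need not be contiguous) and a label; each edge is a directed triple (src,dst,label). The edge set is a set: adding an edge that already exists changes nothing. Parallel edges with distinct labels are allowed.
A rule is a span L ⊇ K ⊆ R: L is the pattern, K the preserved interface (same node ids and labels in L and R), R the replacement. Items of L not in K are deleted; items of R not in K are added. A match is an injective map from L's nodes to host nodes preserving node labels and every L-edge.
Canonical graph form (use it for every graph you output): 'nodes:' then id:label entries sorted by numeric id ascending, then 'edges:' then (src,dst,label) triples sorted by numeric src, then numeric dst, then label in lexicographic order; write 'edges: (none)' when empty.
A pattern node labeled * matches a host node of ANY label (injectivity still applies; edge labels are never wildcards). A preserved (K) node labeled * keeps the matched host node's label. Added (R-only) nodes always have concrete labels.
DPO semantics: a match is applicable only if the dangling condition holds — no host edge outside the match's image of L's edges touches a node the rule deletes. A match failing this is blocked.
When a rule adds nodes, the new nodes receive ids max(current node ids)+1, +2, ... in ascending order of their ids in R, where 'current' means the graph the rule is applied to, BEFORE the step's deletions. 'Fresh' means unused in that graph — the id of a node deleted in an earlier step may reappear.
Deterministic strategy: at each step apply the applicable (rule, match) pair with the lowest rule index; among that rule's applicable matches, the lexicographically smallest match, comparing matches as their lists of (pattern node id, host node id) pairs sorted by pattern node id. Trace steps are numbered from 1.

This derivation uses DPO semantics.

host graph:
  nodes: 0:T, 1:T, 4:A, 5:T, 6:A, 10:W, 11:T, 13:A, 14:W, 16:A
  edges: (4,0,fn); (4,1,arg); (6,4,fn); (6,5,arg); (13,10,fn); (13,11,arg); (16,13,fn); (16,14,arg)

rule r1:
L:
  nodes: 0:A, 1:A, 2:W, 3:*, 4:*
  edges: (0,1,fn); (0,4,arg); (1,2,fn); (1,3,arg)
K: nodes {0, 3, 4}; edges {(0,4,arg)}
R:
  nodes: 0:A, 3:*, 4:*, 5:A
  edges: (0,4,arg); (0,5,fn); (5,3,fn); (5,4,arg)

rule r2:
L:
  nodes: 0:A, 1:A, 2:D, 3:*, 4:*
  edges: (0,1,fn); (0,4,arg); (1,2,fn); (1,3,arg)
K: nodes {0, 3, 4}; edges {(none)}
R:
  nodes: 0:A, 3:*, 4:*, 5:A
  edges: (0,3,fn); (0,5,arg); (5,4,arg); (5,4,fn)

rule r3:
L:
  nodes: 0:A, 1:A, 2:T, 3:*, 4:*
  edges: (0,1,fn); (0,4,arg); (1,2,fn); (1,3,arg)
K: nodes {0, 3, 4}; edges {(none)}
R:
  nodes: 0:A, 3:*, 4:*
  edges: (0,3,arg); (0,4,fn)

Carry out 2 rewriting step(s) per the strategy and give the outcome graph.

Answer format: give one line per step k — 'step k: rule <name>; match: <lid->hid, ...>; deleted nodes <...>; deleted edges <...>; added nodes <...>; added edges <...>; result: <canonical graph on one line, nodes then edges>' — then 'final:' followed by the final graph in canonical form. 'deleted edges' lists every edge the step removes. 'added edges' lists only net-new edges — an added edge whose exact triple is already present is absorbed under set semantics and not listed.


step 1: rule r1; match: 0->16, 1->13, 2->10, 3->11, 4->14; deleted nodes 10, 13; deleted edges (13,10,fn); (13,11,arg); (16,13,fn); added nodes 17; added edges (16,17,fn); (17,11,fn); (17,14,arg); result: nodes: 0:T, 1:T, 4:A, 5:T, 6:A, 11:T, 14:W, 16:A, 17:A edges: (4,0,fn); (4,1,arg); (6,4,fn); (6,5,arg); (16,14,arg); (16,17,fn); (17,11,fn); (17,14,arg)
step 2: rule r3; match: 0->6, 1->4, 2->0, 3->1, 4->5; deleted nodes 0, 4; deleted edges (4,0,fn); (4,1,arg); (6,4,fn); (6,5,arg); added nodes (none); added edges (6,1,arg); (6,5,fn); result: nodes: 1:T, 5:T, 6:A, 11:T, 14:W, 16:A, 17:A edges: (6,1,arg); (6,5,fn); (16,14,arg); (16,17,fn); (17,11,fn); (17,14,arg)
final:
nodes: 1:T, 5:T, 6:A, 11:T, 14:W, 16:A, 17:A
edges: (6,1,arg); (6,5,fn); (16,14,arg); (16,17,fn); (17,11,fn); (17,14,arg)
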